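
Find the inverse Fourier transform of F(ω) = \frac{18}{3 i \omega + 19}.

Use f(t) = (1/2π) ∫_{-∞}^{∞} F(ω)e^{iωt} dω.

f(t) = 6 e^{- \frac{19 t}{3}} u\left(t\right)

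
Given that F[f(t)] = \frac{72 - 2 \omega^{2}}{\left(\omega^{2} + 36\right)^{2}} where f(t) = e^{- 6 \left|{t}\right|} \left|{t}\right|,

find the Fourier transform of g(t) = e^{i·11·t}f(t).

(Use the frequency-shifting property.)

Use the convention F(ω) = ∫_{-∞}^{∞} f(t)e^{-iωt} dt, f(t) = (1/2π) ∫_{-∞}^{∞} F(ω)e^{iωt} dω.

F[g](ω) = \frac{2 \left(36 - \left(\omega - 11\right)^{2}\right)}{\left(\left(\omega - 11\right)^{2} + 36\right)^{2}}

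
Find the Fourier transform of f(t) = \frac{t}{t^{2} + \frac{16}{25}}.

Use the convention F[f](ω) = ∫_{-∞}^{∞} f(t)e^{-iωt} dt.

F(ω) = - i \pi e^{- \frac{4 \left|{\omega}\right|}{5}} \operatorname{sign}{\left(\omega \right)}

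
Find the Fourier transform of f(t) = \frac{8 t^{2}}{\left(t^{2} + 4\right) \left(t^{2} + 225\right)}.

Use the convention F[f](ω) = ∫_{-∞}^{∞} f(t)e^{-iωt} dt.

F(ω) = \frac{8 \pi \left(15 - 2 e^{13 \left|{\omega}\right|}\right) e^{- 15 \left|{\omega}\right|}}{221}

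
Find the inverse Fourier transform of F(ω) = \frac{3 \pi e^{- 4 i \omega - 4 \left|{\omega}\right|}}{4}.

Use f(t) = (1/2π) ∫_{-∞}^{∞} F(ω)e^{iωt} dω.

f(t) = \frac{3}{\left(t - 4\right)^{2} + 16}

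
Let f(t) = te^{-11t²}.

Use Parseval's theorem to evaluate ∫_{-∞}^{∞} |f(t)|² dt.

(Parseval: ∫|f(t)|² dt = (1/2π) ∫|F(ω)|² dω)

∫|f(t)|² dt = \frac{\sqrt{22} \sqrt{\pi}}{968}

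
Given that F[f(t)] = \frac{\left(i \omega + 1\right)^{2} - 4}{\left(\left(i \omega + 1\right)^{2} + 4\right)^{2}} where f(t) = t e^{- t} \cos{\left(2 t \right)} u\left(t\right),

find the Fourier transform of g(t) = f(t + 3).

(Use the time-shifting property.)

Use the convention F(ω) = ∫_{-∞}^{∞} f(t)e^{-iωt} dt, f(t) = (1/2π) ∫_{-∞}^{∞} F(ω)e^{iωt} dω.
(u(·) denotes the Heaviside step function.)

F[g](ω) = \frac{\left(\left(i \omega + 1\right)^{2} - 4\right) e^{3 i \omega}}{\left(\left(i \omega + 1\right)^{2} + 4\right)^{2}}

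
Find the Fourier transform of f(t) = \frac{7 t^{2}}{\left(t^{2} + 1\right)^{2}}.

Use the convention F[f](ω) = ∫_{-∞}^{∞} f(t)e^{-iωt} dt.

F(ω) = \frac{7 \pi \left(1 - \left|{\omega}\right|\right) e^{- \left|{\omega}\right|}}{2}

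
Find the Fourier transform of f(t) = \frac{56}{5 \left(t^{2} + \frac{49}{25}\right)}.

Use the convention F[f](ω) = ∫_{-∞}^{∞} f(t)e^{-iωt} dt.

F(ω) = 8 \pi e^{- \frac{7 \left|{\omega}\right|}{5}}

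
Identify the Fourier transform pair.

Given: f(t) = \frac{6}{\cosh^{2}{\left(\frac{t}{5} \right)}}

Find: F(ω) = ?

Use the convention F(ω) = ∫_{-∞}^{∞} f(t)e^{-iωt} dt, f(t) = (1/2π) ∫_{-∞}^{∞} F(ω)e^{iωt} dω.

F(ω) = \frac{150 \pi \omega}{\sinh{\left(\frac{5 \pi \omega}{2} \right)}}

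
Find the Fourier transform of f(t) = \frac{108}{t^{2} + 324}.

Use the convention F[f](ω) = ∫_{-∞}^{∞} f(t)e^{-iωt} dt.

F(ω) = 6 \pi e^{- 18 \left|{\omega}\right|}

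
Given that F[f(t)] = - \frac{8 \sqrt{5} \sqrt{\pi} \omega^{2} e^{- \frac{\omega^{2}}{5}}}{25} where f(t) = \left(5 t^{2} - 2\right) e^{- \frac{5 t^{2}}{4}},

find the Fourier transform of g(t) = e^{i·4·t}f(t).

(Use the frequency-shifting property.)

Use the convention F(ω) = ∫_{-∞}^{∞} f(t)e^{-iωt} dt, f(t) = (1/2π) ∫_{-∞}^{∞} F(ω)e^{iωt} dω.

F[g](ω) = - \frac{8 \sqrt{5} \sqrt{\pi} \left(\omega - 4\right)^{2} e^{- \frac{\left(\omega - 4\right)^{2}}{5}}}{25}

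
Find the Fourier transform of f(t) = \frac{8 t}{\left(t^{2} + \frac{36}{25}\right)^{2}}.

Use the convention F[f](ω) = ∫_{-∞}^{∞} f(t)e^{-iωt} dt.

F(ω) = - \frac{10 i \pi \omega e^{- \frac{6 \left|{\omega}\right|}{5}}}{3}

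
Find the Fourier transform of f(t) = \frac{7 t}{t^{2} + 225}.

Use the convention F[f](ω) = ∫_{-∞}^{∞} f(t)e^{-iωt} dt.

F(ω) = - 7 i \pi e^{- 15 \left|{\omega}\right|} \operatorname{sign}{\left(\omega \right)}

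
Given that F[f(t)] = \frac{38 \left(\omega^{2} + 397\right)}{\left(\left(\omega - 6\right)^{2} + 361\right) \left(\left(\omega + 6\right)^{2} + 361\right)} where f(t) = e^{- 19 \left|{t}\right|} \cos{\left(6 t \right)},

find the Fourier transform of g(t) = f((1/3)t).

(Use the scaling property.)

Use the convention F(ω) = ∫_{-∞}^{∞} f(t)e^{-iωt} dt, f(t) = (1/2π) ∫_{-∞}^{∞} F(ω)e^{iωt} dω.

F[g](ω) = \frac{114 \left(9 \omega^{2} + 397\right)}{81 \omega^{4} + 5850 \omega^{2} + 157609}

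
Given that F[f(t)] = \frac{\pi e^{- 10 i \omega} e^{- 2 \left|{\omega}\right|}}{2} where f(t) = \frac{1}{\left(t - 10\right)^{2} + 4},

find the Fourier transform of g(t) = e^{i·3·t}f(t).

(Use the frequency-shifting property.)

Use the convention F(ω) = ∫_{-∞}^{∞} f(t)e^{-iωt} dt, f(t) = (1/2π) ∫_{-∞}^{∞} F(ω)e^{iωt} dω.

F[g](ω) = \frac{\pi e^{- 10 i \left(\omega - 3\right) - 2 \left|{\omega - 3}\right|}}{2}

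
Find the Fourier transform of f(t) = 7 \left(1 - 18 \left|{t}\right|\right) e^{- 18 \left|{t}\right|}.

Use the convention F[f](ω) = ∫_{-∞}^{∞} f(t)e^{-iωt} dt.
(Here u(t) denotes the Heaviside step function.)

F(ω) = \frac{504 \omega^{2}}{\left(\omega^{2} + 324\right)^{2}}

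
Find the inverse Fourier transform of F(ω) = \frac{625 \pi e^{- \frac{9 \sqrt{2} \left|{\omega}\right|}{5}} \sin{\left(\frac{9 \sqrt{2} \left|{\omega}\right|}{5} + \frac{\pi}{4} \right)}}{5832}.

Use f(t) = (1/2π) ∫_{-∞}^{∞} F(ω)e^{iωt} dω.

f(t) = \frac{5}{t^{4} + \frac{104976}{625}}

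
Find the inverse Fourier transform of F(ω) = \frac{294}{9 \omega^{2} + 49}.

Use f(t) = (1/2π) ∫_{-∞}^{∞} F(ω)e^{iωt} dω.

f(t) = 7 e^{- \frac{7 \left|{t}\right|}{3}}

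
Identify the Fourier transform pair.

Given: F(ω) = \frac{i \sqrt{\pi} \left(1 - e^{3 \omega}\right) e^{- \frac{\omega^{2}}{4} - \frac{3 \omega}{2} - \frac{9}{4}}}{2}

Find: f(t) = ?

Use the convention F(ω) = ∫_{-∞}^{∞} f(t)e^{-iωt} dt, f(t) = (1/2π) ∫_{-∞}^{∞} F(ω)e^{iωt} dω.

f(t) = e^{- t^{2}} \sin{\left(3 t \right)}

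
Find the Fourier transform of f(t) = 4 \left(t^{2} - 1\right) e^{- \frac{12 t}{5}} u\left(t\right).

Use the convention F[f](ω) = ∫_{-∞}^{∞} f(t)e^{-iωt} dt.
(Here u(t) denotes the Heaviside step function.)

F(ω) = \frac{20 \left(250 i \omega - \left(5 i \omega + 12\right)^{3} + 600\right)}{\left(5 i \omega + 12\right)^{4}}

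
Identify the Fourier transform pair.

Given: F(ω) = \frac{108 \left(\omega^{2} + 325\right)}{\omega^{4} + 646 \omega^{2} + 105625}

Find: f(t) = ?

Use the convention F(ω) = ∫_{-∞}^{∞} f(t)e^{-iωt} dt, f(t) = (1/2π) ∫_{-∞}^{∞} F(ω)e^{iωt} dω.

f(t) = 3 e^{- 18 \left|{t}\right|} \cos{\left(\left|{t}\right| \right)}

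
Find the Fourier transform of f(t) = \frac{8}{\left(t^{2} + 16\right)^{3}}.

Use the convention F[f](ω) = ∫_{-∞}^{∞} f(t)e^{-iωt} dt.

F(ω) = \frac{\pi \left(16 \omega^{2} + 12 \left|{\omega}\right| + 3\right) e^{- 4 \left|{\omega}\right|}}{1024}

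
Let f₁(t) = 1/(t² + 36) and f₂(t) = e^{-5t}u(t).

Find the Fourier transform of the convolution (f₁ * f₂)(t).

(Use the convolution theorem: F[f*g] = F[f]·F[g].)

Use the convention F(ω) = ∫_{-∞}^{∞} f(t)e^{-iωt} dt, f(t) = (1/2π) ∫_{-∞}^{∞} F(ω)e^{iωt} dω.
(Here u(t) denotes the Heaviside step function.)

F[f₁*f₂](ω) = \frac{\pi e^{- 6 \left|{\omega}\right|}}{6 \left(i \omega + 5\right)}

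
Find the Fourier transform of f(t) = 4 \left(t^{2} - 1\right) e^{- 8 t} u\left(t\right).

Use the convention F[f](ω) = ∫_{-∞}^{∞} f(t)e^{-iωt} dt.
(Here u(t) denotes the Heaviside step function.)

F(ω) = \frac{4 \left(2 i \omega - \left(i \omega + 8\right)^{3} + 16\right)}{\left(i \omega + 8\right)^{4}}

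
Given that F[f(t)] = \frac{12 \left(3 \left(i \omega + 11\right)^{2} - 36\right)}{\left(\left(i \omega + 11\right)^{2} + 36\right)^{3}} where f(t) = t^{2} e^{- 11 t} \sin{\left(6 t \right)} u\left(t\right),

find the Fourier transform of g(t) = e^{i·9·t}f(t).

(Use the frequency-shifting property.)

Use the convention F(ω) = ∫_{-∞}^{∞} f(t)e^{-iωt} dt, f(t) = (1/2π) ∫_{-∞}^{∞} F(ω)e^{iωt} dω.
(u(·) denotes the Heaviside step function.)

F[g](ω) = \frac{36 \left(\left(i \left(\omega - 9\right) + 11\right)^{2} - 12\right)}{\left(\left(i \left(\omega - 9\right) + 11\right)^{2} + 36\right)^{3}}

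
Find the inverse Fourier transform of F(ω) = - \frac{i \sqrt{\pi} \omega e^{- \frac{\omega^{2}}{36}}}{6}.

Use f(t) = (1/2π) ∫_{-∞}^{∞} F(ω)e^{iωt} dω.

f(t) = 9 t e^{- 9 t^{2}}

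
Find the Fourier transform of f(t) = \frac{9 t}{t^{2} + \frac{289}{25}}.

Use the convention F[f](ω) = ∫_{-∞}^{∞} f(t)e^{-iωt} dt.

F(ω) = - 9 i \pi e^{- \frac{17 \left|{\omega}\right|}{5}} \operatorname{sign}{\left(\omega \right)}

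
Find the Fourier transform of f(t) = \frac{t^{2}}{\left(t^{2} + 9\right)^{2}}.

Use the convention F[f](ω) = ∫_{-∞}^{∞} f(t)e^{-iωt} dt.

F(ω) = \frac{\pi \left(1 - 3 \left|{\omega}\right|\right) e^{- 3 \left|{\omega}\right|}}{6}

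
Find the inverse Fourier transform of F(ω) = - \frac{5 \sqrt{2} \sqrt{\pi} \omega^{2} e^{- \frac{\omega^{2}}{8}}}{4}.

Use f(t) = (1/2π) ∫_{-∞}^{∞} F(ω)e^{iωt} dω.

f(t) = 5 \left(8 t^{2} - 2\right) e^{- 2 t^{2}}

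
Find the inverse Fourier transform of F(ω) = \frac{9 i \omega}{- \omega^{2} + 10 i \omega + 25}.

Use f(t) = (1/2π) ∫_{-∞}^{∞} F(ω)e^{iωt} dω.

f(t) = 9 \left(1 - 5 t\right) e^{- 5 t} u\left(t\right)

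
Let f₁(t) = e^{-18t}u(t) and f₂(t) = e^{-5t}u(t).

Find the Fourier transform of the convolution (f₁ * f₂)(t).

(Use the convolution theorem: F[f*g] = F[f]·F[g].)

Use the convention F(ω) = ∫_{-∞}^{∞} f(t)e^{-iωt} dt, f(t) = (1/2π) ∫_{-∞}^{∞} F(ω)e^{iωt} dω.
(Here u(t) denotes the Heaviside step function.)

F[f₁*f₂](ω) = \frac{1}{\left(i \omega + 5\right) \left(i \omega + 18\right)}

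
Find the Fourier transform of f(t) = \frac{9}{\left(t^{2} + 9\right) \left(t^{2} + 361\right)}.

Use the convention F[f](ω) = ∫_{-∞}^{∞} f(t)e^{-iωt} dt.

F(ω) = \frac{3 \pi \left(19 e^{16 \left|{\omega}\right|} - 3\right) e^{- 19 \left|{\omega}\right|}}{6688}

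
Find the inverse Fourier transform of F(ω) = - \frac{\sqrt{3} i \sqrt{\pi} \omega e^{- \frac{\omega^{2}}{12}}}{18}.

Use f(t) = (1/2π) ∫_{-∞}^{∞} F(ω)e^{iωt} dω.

f(t) = t e^{- 3 t^{2}}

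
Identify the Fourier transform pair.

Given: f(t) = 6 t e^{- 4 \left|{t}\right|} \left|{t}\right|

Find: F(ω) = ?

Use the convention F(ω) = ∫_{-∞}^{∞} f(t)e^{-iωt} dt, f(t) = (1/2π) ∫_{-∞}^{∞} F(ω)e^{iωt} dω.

F(ω) = \frac{24 i \omega \left(\omega^{2} - 48\right)}{\left(\omega^{2} + 16\right)^{3}}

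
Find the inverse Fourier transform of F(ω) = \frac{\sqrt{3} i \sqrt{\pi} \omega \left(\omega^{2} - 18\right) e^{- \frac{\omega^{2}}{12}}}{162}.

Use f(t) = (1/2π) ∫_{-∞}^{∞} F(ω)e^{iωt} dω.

f(t) = 4 t^{3} e^{- 3 t^{2}}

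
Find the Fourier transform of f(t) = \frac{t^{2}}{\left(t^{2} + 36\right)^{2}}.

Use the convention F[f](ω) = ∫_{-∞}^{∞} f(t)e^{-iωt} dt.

F(ω) = \frac{\pi \left(1 - 6 \left|{\omega}\right|\right) e^{- 6 \left|{\omega}\right|}}{12}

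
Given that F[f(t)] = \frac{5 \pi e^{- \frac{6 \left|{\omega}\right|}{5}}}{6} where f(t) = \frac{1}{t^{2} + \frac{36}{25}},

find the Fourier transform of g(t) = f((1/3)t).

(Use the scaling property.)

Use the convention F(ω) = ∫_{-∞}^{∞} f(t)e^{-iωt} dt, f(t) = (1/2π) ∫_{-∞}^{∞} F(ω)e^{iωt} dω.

F[g](ω) = \frac{5 \pi e^{- \frac{18 \left|{\omega}\right|}{5}}}{2}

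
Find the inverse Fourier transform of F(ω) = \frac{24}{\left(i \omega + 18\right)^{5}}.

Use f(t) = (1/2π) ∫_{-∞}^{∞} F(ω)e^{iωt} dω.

f(t) = t^{4} e^{- 18 t} u\left(t\right)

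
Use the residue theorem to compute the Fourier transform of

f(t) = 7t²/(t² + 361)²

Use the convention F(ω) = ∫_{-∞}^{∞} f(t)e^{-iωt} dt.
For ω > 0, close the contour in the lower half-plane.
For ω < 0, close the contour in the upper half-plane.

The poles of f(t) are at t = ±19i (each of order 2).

Let g(z) = f(z)e^{-iωz}; for large |z| the factor e^{-iωz} decays in the lower half-plane when ω > 0 and in the upper half-plane when ω < 0.

Case ω > 0 (lower half-plane, clockwise contour ⇒ F(ω) = -2πi·ΣRes):
  Res_{z = - 19 i} g(z) = \frac{7 i \left(1 - 19 \omega\right) e^{- 19 \omega}}{76} (pole of order 2)
  F(ω) = -2πi·ΣRes = \frac{7 \pi \left(1 - 19 \omega\right) e^{- 19 \omega}}{38}

Case ω < 0 (upper half-plane, counterclockwise contour ⇒ F(ω) = +2πi·ΣRes):
  Res_{z = 19 i} g(z) = \frac{7 i \left(- 19 \omega - 1\right) e^{19 \omega}}{76} (pole of order 2)
  F(ω) = 2πi·ΣRes = \frac{7 \pi \left(19 \omega + 1\right) e^{19 \omega}}{38}

Both cases combine into a single formula in |ω|:

F(ω) = \frac{7 \pi \left(1 - 19 \left|{\omega}\right|\right) e^{- 19 \left|{\omega}\right|}}{38}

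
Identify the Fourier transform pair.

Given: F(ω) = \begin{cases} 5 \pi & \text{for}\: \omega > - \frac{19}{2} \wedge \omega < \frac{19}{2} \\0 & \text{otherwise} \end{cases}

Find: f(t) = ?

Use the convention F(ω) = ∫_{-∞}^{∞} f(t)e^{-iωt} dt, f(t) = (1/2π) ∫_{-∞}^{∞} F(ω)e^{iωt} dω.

f(t) = \frac{5 \sin{\left(\frac{19 t}{2} \right)}}{t}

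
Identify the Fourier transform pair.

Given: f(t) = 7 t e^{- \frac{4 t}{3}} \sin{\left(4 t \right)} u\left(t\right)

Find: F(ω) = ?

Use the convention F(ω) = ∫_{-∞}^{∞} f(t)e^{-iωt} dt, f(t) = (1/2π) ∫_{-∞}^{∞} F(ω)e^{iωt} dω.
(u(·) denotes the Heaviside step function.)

F(ω) = \frac{1512 \left(3 i \omega + 4\right)}{\left(\left(3 i \omega + 4\right)^{2} + 144\right)^{2}}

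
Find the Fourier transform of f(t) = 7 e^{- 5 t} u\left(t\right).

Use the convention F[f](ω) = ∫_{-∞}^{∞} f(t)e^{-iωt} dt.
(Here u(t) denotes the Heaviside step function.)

F(ω) = \frac{7}{i \omega + 5}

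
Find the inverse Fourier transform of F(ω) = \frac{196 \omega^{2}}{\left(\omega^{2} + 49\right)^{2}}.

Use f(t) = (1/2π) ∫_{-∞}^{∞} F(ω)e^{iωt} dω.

f(t) = 7 \left(1 - 7 \left|{t}\right|\right) e^{- 7 \left|{t}\right|}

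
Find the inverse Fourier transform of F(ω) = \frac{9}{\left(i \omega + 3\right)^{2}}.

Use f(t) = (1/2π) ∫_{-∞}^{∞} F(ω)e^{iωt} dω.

f(t) = 9 t e^{- 3 t} u\left(t\right)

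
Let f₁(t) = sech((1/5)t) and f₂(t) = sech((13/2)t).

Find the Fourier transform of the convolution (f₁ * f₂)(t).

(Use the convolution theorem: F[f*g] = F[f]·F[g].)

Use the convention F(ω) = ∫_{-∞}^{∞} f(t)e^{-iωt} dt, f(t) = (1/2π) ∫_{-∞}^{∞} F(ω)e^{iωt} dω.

F[f₁*f₂](ω) = \frac{10 \pi^{2}}{13 \cosh{\left(\frac{\pi \omega}{13} \right)} \cosh{\left(\frac{5 \pi \omega}{2} \right)}}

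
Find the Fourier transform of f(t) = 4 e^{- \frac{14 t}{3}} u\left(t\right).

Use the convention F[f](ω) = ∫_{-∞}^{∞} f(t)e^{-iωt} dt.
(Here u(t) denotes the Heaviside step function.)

F(ω) = \frac{12}{3 i \omega + 14}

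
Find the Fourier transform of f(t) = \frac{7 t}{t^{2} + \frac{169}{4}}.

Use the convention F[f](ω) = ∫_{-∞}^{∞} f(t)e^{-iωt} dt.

F(ω) = - 7 i \pi e^{- \frac{13 \left|{\omega}\right|}{2}} \operatorname{sign}{\left(\omega \right)}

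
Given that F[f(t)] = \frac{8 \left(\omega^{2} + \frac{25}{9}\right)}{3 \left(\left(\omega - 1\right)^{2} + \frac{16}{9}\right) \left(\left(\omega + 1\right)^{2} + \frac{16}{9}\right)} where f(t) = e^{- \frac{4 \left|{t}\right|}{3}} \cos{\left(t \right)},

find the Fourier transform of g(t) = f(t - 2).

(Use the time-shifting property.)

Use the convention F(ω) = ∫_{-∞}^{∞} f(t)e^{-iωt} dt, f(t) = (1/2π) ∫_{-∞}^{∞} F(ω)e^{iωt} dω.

F[g](ω) = \frac{24 \left(9 \omega^{2} + 25\right) e^{- 2 i \omega}}{81 \omega^{4} + 126 \omega^{2} + 625}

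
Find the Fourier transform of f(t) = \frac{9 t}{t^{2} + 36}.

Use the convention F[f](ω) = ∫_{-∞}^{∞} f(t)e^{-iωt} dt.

F(ω) = - 9 i \pi e^{- 6 \left|{\omega}\right|} \operatorname{sign}{\left(\omega \right)}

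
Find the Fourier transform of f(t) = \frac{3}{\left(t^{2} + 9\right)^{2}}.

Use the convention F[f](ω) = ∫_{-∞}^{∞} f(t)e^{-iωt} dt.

F(ω) = \frac{\pi \left(3 \left|{\omega}\right| + 1\right) e^{- 3 \left|{\omega}\right|}}{18}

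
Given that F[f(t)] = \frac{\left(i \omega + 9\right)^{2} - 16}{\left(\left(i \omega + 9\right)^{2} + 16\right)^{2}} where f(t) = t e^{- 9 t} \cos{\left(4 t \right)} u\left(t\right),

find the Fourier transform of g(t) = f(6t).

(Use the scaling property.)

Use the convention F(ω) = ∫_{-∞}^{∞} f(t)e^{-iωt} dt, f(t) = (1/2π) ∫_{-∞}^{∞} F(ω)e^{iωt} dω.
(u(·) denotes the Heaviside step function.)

F[g](ω) = \frac{6 \left(\left(i \omega + 54\right)^{2} - 576\right)}{\left(\left(i \omega + 54\right)^{2} + 576\right)^{2}}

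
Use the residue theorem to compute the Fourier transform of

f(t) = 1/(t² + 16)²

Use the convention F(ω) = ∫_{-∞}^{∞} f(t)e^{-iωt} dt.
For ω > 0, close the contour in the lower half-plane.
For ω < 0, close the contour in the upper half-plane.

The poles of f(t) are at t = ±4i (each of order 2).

Let g(z) = f(z)e^{-iωz}; for large |z| the factor e^{-iωz} decays in the lower half-plane when ω > 0 and in the upper half-plane when ω < 0.

Case ω > 0 (lower half-plane, clockwise contour ⇒ F(ω) = -2πi·ΣRes):
  Res_{z = - 4 i} g(z) = \frac{i \left(4 \omega + 1\right) e^{- 4 \omega}}{256} (pole of order 2)
  F(ω) = -2πi·ΣRes = \frac{\pi \left(4 \omega + 1\right) e^{- 4 \omega}}{128}

Case ω < 0 (upper half-plane, counterclockwise contour ⇒ F(ω) = +2πi·ΣRes):
  Res_{z = 4 i} g(z) = \frac{i \left(4 \omega - 1\right) e^{4 \omega}}{256} (pole of order 2)
  F(ω) = 2πi·ΣRes = \frac{\pi \left(1 - 4 \omega\right) e^{4 \omega}}{128}

Both cases combine into a single formula in |ω|:

F(ω) = \frac{\pi \left(4 \left|{\omega}\right| + 1\right) e^{- 4 \left|{\omega}\right|}}{128}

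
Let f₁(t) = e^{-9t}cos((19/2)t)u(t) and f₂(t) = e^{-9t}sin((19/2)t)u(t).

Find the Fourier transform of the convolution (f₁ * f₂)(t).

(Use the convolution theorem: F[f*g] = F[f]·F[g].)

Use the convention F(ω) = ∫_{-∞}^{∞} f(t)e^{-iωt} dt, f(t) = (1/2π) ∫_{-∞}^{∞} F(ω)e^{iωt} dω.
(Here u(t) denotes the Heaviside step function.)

F[f₁*f₂](ω) = \frac{152 \left(i \omega + 9\right)}{\left(4 \left(i \omega + 9\right)^{2} + 361\right)^{2}}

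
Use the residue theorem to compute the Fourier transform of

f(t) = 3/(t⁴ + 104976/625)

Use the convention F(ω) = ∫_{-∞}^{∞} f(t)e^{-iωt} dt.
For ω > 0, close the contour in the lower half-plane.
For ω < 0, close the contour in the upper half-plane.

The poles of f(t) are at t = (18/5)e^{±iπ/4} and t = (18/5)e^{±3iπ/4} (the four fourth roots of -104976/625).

Let g(z) = f(z)e^{-iωz}; for large |z| the factor e^{-iωz} decays in the lower half-plane when ω > 0 and in the upper half-plane when ω < 0.

Case ω > 0 (lower half-plane, clockwise contour ⇒ F(ω) = -2πi·ΣRes):
  Res_{z = - \frac{9 \sqrt{2}}{5} - \frac{9 \sqrt{2} i}{5}} g(z) = \frac{125 \sqrt{2} i \left(1 - i\right) e^{\frac{9 \sqrt{2} \omega \left(-1 + i\right)}{5}}}{15552}
  Res_{z = \frac{9 \sqrt{2}}{5} - \frac{9 \sqrt{2} i}{5}} g(z) = \frac{125 \sqrt{2} i \left(1 + i\right) e^{- \frac{9 \sqrt{2} \omega \left(1 + i\right)}{5}}}{15552}
  F(ω) = -2πi·ΣRes = \frac{125 \sqrt{2} \pi \left(1 - i\right) \left(e^{\frac{18 \sqrt{2} i \omega}{5}} + i\right) e^{- \frac{9 \sqrt{2} \omega \left(1 + i\right)}{5}}}{7776} = \frac{125 \pi e^{- \frac{9 \sqrt{2} \omega}{5}} \sin{\left(\frac{9 \sqrt{2} \omega}{5} + \frac{\pi}{4} \right)}}{1944}

Case ω < 0 (upper half-plane, counterclockwise contour ⇒ F(ω) = +2πi·ΣRes):
  Res_{z = \frac{9 \sqrt{2}}{5} + \frac{9 \sqrt{2} i}{5}} g(z) = \frac{125 \sqrt{2} i \left(-1 + i\right) e^{\frac{9 \sqrt{2} \omega \left(1 - i\right)}{5}}}{15552}
  Res_{z = - \frac{9 \sqrt{2}}{5} + \frac{9 \sqrt{2} i}{5}} g(z) = \frac{125 \sqrt{2} \left(1 - i\right) e^{\frac{9 \sqrt{2} \omega \left(1 + i\right)}{5}}}{15552}
  F(ω) = 2πi·ΣRes = - \frac{125 \sqrt{2} i \pi \left(i \left(1 - i\right) e^{\frac{9 \sqrt{2} \omega \left(1 - i\right)}{5}} - \left(1 - i\right) e^{\frac{9 \sqrt{2} \omega \left(1 + i\right)}{5}}\right)}{7776} = \frac{125 \pi e^{\frac{9 \sqrt{2} \omega}{5}} \cos{\left(\frac{9 \sqrt{2} \omega}{5} + \frac{\pi}{4} \right)}}{1944}

Both cases combine into a single formula in |ω|:

F(ω) = \frac{125 \pi e^{- \frac{9 \sqrt{2} \left|{\omega}\right|}{5}} \sin{\left(\frac{9 \sqrt{2} \left|{\omega}\right|}{5} + \frac{\pi}{4} \right)}}{1944}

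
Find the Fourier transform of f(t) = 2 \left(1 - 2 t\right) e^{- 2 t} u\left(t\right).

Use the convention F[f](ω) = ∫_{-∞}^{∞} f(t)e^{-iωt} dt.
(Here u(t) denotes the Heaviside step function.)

F(ω) = \frac{2 i \omega}{- \omega^{2} + 4 i \omega + 4}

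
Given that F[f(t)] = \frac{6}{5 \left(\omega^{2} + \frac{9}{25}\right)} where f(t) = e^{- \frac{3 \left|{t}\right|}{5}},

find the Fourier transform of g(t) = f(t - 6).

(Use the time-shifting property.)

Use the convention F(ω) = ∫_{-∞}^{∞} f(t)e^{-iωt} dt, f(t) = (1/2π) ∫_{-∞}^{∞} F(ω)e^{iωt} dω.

F[g](ω) = \frac{30 e^{- 6 i \omega}}{25 \omega^{2} + 9}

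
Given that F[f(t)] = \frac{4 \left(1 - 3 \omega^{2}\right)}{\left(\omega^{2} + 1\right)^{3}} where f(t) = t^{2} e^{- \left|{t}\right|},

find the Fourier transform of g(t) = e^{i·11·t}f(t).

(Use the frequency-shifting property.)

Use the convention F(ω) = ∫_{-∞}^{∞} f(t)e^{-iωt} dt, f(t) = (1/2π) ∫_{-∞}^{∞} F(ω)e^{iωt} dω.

F[g](ω) = \frac{4 \left(1 - 3 \left(\omega - 11\right)^{2}\right)}{\left(\left(\omega - 11\right)^{2} + 1\right)^{3}}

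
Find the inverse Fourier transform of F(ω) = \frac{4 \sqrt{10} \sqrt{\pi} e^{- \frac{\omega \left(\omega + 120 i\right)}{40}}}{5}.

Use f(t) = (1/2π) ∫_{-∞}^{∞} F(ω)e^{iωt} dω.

f(t) = 8 e^{- 10 \left(t - 3\right)^{2}}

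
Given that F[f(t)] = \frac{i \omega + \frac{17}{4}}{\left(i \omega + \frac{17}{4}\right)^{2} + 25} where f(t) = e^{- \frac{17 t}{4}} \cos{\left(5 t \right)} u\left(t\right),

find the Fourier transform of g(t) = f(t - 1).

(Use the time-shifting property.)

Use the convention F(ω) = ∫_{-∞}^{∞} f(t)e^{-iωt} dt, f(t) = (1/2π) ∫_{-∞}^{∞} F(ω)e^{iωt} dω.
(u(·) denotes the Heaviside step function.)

F[g](ω) = \frac{4 \left(4 i \omega + 17\right) e^{- i \omega}}{\left(4 i \omega + 17\right)^{2} + 400}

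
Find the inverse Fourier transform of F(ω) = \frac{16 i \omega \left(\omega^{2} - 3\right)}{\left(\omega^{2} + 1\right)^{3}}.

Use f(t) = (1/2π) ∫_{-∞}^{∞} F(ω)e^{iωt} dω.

f(t) = 4 t e^{- \left|{t}\right|} \left|{t}\right|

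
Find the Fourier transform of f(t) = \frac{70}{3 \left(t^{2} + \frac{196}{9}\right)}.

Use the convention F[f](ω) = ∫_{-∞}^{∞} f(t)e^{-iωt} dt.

F(ω) = 5 \pi e^{- \frac{14 \left|{\omega}\right|}{3}}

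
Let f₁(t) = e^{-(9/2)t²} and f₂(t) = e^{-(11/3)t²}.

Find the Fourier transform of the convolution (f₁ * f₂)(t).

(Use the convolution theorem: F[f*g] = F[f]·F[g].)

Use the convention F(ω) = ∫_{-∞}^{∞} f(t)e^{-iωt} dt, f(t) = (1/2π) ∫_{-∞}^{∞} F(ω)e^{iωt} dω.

F[f₁*f₂](ω) = \frac{\sqrt{66} \pi e^{- \frac{49 \omega^{2}}{396}}}{33}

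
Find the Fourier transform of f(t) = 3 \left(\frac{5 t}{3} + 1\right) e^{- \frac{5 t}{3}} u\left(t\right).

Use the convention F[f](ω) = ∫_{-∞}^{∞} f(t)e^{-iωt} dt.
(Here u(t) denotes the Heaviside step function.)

F(ω) = \frac{9 \left(- 3 i \omega - 10\right)}{9 \omega^{2} - 30 i \omega - 25}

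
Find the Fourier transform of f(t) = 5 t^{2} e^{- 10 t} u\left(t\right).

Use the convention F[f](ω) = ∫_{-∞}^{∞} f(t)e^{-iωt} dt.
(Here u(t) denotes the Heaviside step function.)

F(ω) = \frac{10}{\left(i \omega + 10\right)^{3}}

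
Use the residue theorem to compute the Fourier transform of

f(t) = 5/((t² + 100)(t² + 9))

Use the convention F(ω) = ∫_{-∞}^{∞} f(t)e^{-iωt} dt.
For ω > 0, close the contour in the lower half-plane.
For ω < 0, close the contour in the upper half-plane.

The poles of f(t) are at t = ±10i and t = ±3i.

Let g(z) = f(z)e^{-iωz}; for large |z| the factor e^{-iωz} decays in the lower half-plane when ω > 0 and in the upper half-plane when ω < 0.

Case ω > 0 (lower half-plane, clockwise contour ⇒ F(ω) = -2πi·ΣRes):
  Res_{z = - 10 i} g(z) = - \frac{i e^{- 10 \omega}}{364}
  Res_{z = - 3 i} g(z) = \frac{5 i e^{- 3 \omega}}{546}
  F(ω) = -2πi·ΣRes = \frac{\pi \left(10 e^{7 \omega} - 3\right) e^{- 10 \omega}}{546}

Case ω < 0 (upper half-plane, counterclockwise contour ⇒ F(ω) = +2πi·ΣRes):
  Res_{z = 10 i} g(z) = \frac{i e^{10 \omega}}{364}
  Res_{z = 3 i} g(z) = - \frac{5 i e^{3 \omega}}{546}
  F(ω) = 2πi·ΣRes = \frac{\pi \left(10 - 3 e^{7 \omega}\right) e^{3 \omega}}{546}

Both cases combine into a single formula in |ω|:

F(ω) = \frac{\pi \left(10 e^{7 \left|{\omega}\right|} - 3\right) e^{- 10 \left|{\omega}\right|}}{546}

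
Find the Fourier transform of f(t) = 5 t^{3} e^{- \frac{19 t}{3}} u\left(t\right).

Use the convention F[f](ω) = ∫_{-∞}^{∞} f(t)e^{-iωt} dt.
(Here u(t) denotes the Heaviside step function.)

F(ω) = \frac{2430}{\left(3 i \omega + 19\right)^{4}}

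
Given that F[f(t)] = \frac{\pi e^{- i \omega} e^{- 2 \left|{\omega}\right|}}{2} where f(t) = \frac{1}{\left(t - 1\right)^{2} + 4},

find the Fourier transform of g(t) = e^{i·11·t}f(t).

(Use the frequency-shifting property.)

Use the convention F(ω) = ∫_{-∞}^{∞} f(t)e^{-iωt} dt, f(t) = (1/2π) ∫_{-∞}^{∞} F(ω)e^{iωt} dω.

F[g](ω) = \frac{\pi e^{- i \left(\omega - 11\right) - 2 \left|{\omega - 11}\right|}}{2}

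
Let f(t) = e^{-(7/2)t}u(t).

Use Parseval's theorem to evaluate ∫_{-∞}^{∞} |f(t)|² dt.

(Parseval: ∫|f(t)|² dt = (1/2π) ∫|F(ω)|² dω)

∫|f(t)|² dt = \frac{1}{7}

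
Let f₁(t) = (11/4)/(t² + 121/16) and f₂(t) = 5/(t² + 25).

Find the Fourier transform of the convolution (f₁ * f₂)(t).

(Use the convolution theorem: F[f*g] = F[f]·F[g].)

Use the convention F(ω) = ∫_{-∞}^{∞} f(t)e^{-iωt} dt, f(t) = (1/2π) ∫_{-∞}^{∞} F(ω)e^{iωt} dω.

F[f₁*f₂](ω) = \pi^{2} e^{- \frac{31 \left|{\omega}\right|}{4}}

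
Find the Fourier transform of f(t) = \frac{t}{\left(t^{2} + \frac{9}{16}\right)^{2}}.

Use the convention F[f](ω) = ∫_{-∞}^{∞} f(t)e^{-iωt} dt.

F(ω) = - \frac{2 i \pi \omega e^{- \frac{3 \left|{\omega}\right|}{4}}}{3}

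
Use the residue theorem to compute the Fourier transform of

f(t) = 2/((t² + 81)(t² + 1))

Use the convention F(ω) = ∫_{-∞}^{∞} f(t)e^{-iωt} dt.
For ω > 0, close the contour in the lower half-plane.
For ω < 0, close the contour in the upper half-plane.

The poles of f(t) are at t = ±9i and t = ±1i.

Let g(z) = f(z)e^{-iωz}; for large |z| the factor e^{-iωz} decays in the lower half-plane when ω > 0 and in the upper half-plane when ω < 0.

Case ω > 0 (lower half-plane, clockwise contour ⇒ F(ω) = -2πi·ΣRes):
  Res_{z = - 9 i} g(z) = - \frac{i e^{- 9 \omega}}{720}
  Res_{z = - i} g(z) = \frac{i e^{- \omega}}{80}
  F(ω) = -2πi·ΣRes = \frac{\pi e^{- \omega}}{40} - \frac{\pi e^{- 9 \omega}}{360}

Case ω < 0 (upper half-plane, counterclockwise contour ⇒ F(ω) = +2πi·ΣRes):
  Res_{z = 9 i} g(z) = \frac{i e^{9 \omega}}{720}
  Res_{z = i} g(z) = - \frac{i e^{\omega}}{80}
  F(ω) = 2πi·ΣRes = \frac{\pi \left(9 - e^{8 \omega}\right) e^{\omega}}{360}

Both cases combine into a single formula in |ω|:

F(ω) = \frac{\pi e^{- \left|{\omega}\right|}}{40} - \frac{\pi e^{- 9 \left|{\omega}\right|}}{360}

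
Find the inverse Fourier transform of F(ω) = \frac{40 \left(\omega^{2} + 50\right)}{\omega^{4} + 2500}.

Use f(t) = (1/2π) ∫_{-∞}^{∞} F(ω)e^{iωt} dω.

f(t) = 4 e^{- 5 \left|{t}\right|} \cos{\left(5 \left|{t}\right| \right)}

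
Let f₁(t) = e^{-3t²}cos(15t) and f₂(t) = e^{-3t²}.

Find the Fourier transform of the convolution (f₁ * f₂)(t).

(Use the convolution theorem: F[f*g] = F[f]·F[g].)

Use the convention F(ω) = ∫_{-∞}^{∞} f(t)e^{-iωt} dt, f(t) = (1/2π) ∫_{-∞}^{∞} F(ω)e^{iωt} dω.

F[f₁*f₂](ω) = \frac{\pi \left(e^{5 \omega} + 1\right) e^{- \frac{\omega^{2}}{6} - \frac{5 \omega}{2} - \frac{75}{4}}}{6}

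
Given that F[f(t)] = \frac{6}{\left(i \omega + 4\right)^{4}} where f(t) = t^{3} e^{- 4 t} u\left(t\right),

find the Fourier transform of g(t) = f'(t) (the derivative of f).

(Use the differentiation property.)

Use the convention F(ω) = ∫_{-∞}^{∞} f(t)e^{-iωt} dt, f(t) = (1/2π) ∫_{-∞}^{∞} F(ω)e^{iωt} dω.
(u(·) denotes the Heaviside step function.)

F[g](ω) = \frac{6 i \omega}{\left(i \omega + 4\right)^{4}}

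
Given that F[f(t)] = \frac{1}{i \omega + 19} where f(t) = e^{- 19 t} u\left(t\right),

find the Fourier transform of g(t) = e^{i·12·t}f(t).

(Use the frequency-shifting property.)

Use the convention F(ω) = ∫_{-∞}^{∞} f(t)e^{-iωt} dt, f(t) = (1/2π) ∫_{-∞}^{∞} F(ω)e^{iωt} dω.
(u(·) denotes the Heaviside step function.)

F[g](ω) = \frac{1}{i \left(\omega - 12\right) + 19}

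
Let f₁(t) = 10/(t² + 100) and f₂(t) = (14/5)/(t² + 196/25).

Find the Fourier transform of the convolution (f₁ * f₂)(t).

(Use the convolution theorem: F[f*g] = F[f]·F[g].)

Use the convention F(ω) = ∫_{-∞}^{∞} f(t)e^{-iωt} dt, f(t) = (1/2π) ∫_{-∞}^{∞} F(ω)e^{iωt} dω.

F[f₁*f₂](ω) = \pi^{2} e^{- \frac{64 \left|{\omega}\right|}{5}}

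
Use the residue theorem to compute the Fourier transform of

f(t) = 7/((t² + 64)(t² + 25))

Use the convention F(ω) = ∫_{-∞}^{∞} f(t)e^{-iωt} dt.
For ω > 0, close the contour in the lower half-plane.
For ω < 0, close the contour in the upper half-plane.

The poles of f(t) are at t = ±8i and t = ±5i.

Let g(z) = f(z)e^{-iωz}; for large |z| the factor e^{-iωz} decays in the lower half-plane when ω > 0 and in the upper half-plane when ω < 0.

Case ω > 0 (lower half-plane, clockwise contour ⇒ F(ω) = -2πi·ΣRes):
  Res_{z = - 8 i} g(z) = - \frac{7 i e^{- 8 \omega}}{624}
  Res_{z = - 5 i} g(z) = \frac{7 i e^{- 5 \omega}}{390}
  F(ω) = -2πi·ΣRes = \frac{7 \pi \left(8 e^{3 \omega} - 5\right) e^{- 8 \omega}}{1560}

Case ω < 0 (upper half-plane, counterclockwise contour ⇒ F(ω) = +2πi·ΣRes):
  Res_{z = 8 i} g(z) = \frac{7 i e^{8 \omega}}{624}
  Res_{z = 5 i} g(z) = - \frac{7 i e^{5 \omega}}{390}
  F(ω) = 2πi·ΣRes = \frac{7 \pi \left(8 - 5 e^{3 \omega}\right) e^{5 \omega}}{1560}

Both cases combine into a single formula in |ω|:

F(ω) = \frac{7 \pi \left(8 e^{3 \left|{\omega}\right|} - 5\right) e^{- 8 \left|{\omega}\right|}}{1560}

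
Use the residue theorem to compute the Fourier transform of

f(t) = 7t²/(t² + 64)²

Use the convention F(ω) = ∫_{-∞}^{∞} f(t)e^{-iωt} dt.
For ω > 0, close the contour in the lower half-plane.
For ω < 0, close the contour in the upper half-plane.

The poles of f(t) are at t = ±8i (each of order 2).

Let g(z) = f(z)e^{-iωz}; for large |z| the factor e^{-iωz} decays in the lower half-plane when ω > 0 and in the upper half-plane when ω < 0.

Case ω > 0 (lower half-plane, clockwise contour ⇒ F(ω) = -2πi·ΣRes):
  Res_{z = - 8 i} g(z) = \frac{7 i \left(1 - 8 \omega\right) e^{- 8 \omega}}{32} (pole of order 2)
  F(ω) = -2πi·ΣRes = \frac{7 \pi \left(1 - 8 \omega\right) e^{- 8 \omega}}{16}

Case ω < 0 (upper half-plane, counterclockwise contour ⇒ F(ω) = +2πi·ΣRes):
  Res_{z = 8 i} g(z) = \frac{7 i \left(- 8 \omega - 1\right) e^{8 \omega}}{32} (pole of order 2)
  F(ω) = 2πi·ΣRes = \frac{7 \pi \left(8 \omega + 1\right) e^{8 \omega}}{16}

Both cases combine into a single formula in |ω|:

F(ω) = \frac{7 \pi \left(1 - 8 \left|{\omega}\right|\right) e^{- 8 \left|{\omega}\right|}}{16}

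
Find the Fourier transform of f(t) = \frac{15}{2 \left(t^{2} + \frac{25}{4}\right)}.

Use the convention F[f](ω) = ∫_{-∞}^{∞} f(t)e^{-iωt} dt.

F(ω) = 3 \pi e^{- \frac{5 \left|{\omega}\right|}{2}}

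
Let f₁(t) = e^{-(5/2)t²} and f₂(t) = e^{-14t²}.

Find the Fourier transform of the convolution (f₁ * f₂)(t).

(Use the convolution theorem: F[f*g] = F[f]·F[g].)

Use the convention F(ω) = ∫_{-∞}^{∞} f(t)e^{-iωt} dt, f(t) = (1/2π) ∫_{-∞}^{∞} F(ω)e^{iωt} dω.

F[f₁*f₂](ω) = \frac{\sqrt{35} \pi e^{- \frac{33 \omega^{2}}{280}}}{35}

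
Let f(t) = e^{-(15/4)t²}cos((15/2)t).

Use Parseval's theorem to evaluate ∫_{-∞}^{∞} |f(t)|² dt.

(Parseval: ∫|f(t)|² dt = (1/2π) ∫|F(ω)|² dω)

∫|f(t)|² dt = \frac{\sqrt{30} \sqrt{\pi} \left(1 + e^{\frac{15}{2}}\right)}{30 e^{\frac{15}{2}}}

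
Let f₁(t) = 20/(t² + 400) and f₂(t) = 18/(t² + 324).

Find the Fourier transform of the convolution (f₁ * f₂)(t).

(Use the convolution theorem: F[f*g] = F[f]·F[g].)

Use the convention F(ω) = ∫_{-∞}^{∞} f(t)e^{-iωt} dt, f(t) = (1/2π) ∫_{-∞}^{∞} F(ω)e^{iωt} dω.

F[f₁*f₂](ω) = \pi^{2} e^{- 38 \left|{\omega}\right|}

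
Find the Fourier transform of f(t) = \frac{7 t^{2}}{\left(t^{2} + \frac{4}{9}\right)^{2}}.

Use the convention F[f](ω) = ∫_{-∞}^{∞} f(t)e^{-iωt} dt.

F(ω) = \frac{7 \pi \left(3 - 2 \left|{\omega}\right|\right) e^{- \frac{2 \left|{\omega}\right|}{3}}}{4}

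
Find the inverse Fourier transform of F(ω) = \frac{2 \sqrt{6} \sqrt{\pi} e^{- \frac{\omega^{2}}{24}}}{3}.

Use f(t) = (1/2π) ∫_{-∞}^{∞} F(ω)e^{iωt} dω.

f(t) = 4 e^{- 6 t^{2}}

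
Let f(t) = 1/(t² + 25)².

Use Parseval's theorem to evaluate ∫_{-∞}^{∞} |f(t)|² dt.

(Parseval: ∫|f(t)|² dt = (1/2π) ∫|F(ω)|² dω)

∫|f(t)|² dt = \frac{\pi}{250000}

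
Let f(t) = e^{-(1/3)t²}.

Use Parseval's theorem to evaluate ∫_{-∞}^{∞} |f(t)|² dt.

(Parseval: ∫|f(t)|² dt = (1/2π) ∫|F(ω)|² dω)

∫|f(t)|² dt = \frac{\sqrt{6} \sqrt{\pi}}{2}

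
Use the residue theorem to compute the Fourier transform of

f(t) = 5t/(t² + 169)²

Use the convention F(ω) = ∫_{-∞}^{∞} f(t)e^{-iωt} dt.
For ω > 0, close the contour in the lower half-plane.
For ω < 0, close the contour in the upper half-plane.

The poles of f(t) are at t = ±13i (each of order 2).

Let g(z) = f(z)e^{-iωz}; for large |z| the factor e^{-iωz} decays in the lower half-plane when ω > 0 and in the upper half-plane when ω < 0.

Case ω > 0 (lower half-plane, clockwise contour ⇒ F(ω) = -2πi·ΣRes):
  Res_{z = - 13 i} g(z) = \frac{5 \omega e^{- 13 \omega}}{52} (pole of order 2)
  F(ω) = -2πi·ΣRes = - \frac{5 i \pi \omega e^{- 13 \omega}}{26}

Case ω < 0 (upper half-plane, counterclockwise contour ⇒ F(ω) = +2πi·ΣRes):
  Res_{z = 13 i} g(z) = - \frac{5 \omega e^{13 \omega}}{52} (pole of order 2)
  F(ω) = 2πi·ΣRes = - \frac{5 i \pi \omega e^{13 \omega}}{26}

Both cases combine into a single formula in |ω|:

F(ω) = - \frac{5 i \pi \omega e^{- 13 \left|{\omega}\right|}}{26}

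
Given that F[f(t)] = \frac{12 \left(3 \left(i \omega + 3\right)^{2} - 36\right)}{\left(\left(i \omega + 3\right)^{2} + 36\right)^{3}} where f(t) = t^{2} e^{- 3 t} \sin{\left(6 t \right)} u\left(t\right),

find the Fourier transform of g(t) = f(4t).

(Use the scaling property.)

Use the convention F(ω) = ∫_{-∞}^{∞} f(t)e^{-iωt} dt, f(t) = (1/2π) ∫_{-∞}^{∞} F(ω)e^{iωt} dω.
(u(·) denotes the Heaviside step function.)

F[g](ω) = \frac{2304 \left(\left(i \omega + 12\right)^{2} - 192\right)}{\left(\left(i \omega + 12\right)^{2} + 576\right)^{3}}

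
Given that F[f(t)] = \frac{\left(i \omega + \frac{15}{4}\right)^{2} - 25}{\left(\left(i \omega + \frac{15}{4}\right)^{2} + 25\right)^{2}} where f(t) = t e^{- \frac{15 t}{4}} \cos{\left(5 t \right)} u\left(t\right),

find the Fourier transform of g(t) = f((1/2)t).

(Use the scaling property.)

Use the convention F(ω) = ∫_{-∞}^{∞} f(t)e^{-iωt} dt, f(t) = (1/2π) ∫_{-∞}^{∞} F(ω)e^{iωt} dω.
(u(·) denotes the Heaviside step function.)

F[g](ω) = \frac{32 \left(\left(8 i \omega + 15\right)^{2} - 400\right)}{\left(\left(8 i \omega + 15\right)^{2} + 400\right)^{2}}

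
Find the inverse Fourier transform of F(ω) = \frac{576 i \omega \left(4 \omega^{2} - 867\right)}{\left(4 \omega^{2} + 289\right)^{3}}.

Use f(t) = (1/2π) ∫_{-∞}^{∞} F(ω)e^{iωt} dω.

f(t) = 9 t e^{- \frac{17 \left|{t}\right|}{2}} \left|{t}\right|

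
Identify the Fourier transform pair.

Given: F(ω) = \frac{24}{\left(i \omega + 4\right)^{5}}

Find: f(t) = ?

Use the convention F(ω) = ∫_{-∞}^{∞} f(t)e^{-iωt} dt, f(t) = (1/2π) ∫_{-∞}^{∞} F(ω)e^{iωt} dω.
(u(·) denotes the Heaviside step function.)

f(t) = t^{4} e^{- 4 t} u\left(t\right)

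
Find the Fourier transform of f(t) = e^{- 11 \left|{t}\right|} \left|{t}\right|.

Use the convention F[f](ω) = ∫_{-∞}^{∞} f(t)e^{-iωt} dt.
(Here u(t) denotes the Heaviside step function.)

F(ω) = \frac{2 \left(121 - \omega^{2}\right)}{\left(\omega^{2} + 121\right)^{2}}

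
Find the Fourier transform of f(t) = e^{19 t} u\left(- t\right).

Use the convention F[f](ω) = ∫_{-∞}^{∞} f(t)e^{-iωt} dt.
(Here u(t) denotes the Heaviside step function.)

F(ω) = \frac{i}{\omega + 19 i}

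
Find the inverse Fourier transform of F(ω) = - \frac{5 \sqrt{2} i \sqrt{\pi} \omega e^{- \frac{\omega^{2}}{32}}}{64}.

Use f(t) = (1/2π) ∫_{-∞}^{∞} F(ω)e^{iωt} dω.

f(t) = 5 t e^{- 8 t^{2}}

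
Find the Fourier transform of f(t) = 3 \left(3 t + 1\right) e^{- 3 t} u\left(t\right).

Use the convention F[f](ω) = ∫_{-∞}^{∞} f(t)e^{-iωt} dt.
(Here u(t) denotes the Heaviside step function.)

F(ω) = \frac{3 \left(- i \omega - 6\right)}{\omega^{2} - 6 i \omega - 9}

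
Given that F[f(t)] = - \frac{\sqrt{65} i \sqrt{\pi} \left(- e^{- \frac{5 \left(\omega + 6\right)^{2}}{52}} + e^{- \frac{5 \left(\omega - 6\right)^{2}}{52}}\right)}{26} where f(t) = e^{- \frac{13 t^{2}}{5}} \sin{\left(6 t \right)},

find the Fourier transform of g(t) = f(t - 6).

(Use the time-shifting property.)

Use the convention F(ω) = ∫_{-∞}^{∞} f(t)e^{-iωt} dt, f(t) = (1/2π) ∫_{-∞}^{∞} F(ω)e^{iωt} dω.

F[g](ω) = \frac{\sqrt{65} i \sqrt{\pi} \left(1 - e^{\frac{30 \omega}{13}}\right) e^{- \frac{5 \omega^{2}}{52} - \frac{15 \omega}{13} - 6 i \omega - \frac{45}{13}}}{26}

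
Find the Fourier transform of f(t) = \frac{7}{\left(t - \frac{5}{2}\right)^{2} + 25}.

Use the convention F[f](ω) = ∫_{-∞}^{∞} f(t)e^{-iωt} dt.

F(ω) = \frac{7 \pi e^{- \frac{5 i \omega}{2} - 5 \left|{\omega}\right|}}{5}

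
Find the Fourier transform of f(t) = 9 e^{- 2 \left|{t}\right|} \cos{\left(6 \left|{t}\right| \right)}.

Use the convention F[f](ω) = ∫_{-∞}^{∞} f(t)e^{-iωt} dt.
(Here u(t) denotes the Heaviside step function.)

F(ω) = \frac{36 \left(\omega^{2} + 40\right)}{\omega^{4} - 64 \omega^{2} + 1600}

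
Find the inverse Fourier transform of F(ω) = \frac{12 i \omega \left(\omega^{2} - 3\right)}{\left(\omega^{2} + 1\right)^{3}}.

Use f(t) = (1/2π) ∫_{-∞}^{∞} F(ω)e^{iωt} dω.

f(t) = 3 t e^{- \left|{t}\right|} \left|{t}\right|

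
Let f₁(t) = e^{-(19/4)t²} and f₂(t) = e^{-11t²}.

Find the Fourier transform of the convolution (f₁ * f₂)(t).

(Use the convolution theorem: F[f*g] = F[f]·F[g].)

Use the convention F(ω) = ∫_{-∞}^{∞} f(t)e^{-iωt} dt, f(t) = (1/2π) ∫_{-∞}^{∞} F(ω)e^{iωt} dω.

F[f₁*f₂](ω) = \frac{2 \sqrt{209} \pi e^{- \frac{63 \omega^{2}}{836}}}{209}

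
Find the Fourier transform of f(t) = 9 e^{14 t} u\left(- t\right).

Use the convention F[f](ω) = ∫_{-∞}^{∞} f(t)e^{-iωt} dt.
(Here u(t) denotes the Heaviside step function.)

F(ω) = - \frac{9}{i \omega - 14}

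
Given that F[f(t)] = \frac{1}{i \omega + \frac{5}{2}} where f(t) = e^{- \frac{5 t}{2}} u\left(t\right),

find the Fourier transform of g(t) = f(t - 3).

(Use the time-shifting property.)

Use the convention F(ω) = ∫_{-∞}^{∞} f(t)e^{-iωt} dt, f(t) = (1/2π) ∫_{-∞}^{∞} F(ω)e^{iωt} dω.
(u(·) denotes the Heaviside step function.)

F[g](ω) = \frac{2 e^{- 3 i \omega}}{2 i \omega + 5}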